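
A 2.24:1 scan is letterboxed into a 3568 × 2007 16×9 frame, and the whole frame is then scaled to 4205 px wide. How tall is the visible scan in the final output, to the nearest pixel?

Fitted into 3568×2007, the scan spans the width; its height is 3568 / 2.240 ≈ 1592.86 px.
The frame scales by 4205/3568 = 1.1785; 1592.86 × 1.1785 ≈ 1877.23 px.

1877 px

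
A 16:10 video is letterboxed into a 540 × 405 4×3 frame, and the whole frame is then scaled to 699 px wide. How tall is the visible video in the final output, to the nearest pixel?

437 px

In the 540×405 frame the video fills the width: height = 540 × 10/16 ≈ 337.50 px.
Resizing to 699 px wide multiplies everything by 1.2944: 337.50 → 436.88 px.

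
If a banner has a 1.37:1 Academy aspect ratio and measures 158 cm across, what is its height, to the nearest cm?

158 / 1.370 = 115.33.

115 cm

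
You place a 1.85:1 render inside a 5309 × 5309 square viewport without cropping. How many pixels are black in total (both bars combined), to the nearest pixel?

12950086 pixels

1.85:1 (1.850) > square (1.000), so the render fills the width.
The render is 5309 / 1.850 ≈ 2869.7297 px tall.
5309 − 2869.7297 = 2439.2703 px of bars.
Across the 5309-px span: 2439.2703 × 5309 ≈ 12950086 px.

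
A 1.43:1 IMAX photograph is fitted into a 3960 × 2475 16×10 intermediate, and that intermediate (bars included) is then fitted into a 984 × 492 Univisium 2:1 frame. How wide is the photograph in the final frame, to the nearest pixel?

1.43:1 IMAX in 3960×2475: fills the height, so the photograph is 3539.25 × 2475.00.
16×10 in 984×492: fills the height, so the intermediate becomes 787.20 × 492.00 — a scale of ×0.1988.
So the photograph's width is 3539.25 × 0.1988 ≈ 703.56.

704 px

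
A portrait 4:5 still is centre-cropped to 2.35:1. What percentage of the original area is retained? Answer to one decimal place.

Going from portrait 4:5 to 2.35:1 means cutting height while keeping width.
Fraction kept = (0.800)/(2.350) ≈ 34.04%.

34.0%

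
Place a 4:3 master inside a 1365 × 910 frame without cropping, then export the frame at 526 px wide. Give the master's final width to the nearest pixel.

At 1365×910 the master is height-limited, so width = 910 × 4/3 ≈ 1213.33 px.
Scaling 1365 → 526 is ×0.3853, so the width becomes 1213.33 × 0.3853 ≈ 467.56 px.

468 px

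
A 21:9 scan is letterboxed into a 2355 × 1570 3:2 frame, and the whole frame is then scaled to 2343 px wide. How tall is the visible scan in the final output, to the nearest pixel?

In the 2355×1570 frame the scan fills the width: height = 2355 × 9/21 ≈ 1009.29 px.
The frame scales by 2343/2355 = 0.9949; 1009.29 × 0.9949 ≈ 1004.14 px.

1004 px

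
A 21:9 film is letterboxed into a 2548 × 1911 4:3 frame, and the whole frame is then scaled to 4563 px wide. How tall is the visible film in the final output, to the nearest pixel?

1956 px

In the 2548×1911 frame the film fills the width: height = 2548 × 9/21 ≈ 1092.00 px.
Resizing to 4563 px wide multiplies everything by 1.7908: 1092.00 → 1955.57 px.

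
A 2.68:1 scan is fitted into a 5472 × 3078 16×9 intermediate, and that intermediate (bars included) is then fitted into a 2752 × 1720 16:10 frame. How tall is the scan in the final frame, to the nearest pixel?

First fit — 2.68:1 into 5472×3078 spans the width: 5472.00 × 2041.79.
16×9 in 2752×1720: fills the width, so the intermediate becomes 2752.00 × 1548.00 — a scale of ×0.5029.
So the scan's height is 2041.79 × 0.5029 ≈ 1026.87.

1027 px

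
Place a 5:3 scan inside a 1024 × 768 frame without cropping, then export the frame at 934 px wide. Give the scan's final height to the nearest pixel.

Fitted into 1024×768, the scan spans the width; its height is 1024 × 3/5 ≈ 614.40 px.
The frame scales by 934/1024 = 0.9121; 614.40 × 0.9121 ≈ 560.40 px.

560 px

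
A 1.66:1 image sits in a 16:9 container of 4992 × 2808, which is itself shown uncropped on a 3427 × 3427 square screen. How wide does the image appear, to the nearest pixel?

3200 px

1.66:1 in 4992×2808: fills the height, so the image is 4661.28 × 2808.00.
Second fit — the 16:9 canvas into 3427×3427 spans the width: 3427.00 × 1927.69 (×0.6865 from 4992×2808).
So the image's width is 4661.28 × 0.6865 ≈ 3199.96.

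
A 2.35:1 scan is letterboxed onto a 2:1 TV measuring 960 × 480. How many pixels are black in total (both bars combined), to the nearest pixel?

2.35:1 is wider than 2:1, so it spans the full width.
That makes the image 408.5106 px tall (960 / 2.350).
480 − 408.5106 = 71.4894 px of bars.
Bar area = 71.4894 × 960 ≈ 68630 px.

68630 pixels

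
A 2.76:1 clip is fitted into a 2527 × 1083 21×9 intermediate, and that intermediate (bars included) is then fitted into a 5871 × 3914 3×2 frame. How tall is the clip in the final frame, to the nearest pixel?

2127 px

Inside the 2527×1083 canvas the clip is width-limited at 2527.00 × 915.58.
21×9 in 5871×3914: fills the width, so the intermediate becomes 5871.00 × 2516.14 — a scale of ×2.3233.
Applying the same ×2.3233: 915.58 → 2127.17.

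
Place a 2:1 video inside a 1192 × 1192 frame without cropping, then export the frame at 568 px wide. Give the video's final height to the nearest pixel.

284 px

At 1192×1192 the video is width-limited, so height = 1192 × 1/2 ≈ 596.00 px.
The frame scales by 568/1192 = 0.4765; 596.00 × 0.4765 ≈ 284.00 px.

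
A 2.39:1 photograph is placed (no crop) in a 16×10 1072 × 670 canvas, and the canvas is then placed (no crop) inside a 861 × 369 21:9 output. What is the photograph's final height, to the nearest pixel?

247 px

2.39:1 in 1072×670: fills the width, so the photograph is 1072.00 × 448.54.
16×10 in 861×369: fills the height, so the intermediate becomes 590.40 × 369.00 — a scale of ×0.5507.
So the photograph's height is 448.54 × 0.5507 ≈ 247.03.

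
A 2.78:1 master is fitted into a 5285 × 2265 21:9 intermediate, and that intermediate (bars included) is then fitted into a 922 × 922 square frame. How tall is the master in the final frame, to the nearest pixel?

2.78:1 in 5285×2265: fills the width, so the master is 5285.00 × 1901.08.
21:9 in 922×922: fills the width, so the intermediate becomes 922.00 × 395.14 — a scale of ×0.1745.
The master scales with it: height 1901.08 × 0.1745 ≈ 331.65.

332 px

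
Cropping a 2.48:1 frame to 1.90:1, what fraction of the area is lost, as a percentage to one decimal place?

1.90:1 is narrower than 2.48:1, so the crop keeps the full height and trims the width.
Fraction kept = (1.900)/(2.480) ≈ 76.61%, so 23.39% is lost.

23.4%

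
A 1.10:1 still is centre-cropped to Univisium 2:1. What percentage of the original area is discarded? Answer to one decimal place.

45.0%

The width stays; only height is cut (since Univisium 2:1 is wider than 1.10:1).
(1.100)/(2.000) ≈ 0.550 of the area survives, leaving 45.00% discarded.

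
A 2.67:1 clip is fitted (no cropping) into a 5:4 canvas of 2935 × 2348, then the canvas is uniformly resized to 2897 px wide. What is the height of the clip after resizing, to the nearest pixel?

Fitted into 2935×2348, the clip spans the width; its height is 2935 / 2.670 ≈ 1099.25 px.
Resizing to 2897 px wide multiplies everything by 0.9871: 1099.25 → 1085.02 px.

1085 px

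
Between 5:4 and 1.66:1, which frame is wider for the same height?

1.66:1

5:4 = 1.25 and 1.66; 1.66 > 1.25.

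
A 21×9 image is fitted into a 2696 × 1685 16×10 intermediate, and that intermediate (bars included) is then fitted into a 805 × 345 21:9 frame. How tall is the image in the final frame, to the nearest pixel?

237 px

Inside the 2696×1685 canvas the image is width-limited at 2696.00 × 1155.43.
16×10 in 805×345: fills the height, so the intermediate becomes 552.00 × 345.00 — a scale of ×0.2047.
The image scales with it: height 1155.43 × 0.2047 ≈ 236.57.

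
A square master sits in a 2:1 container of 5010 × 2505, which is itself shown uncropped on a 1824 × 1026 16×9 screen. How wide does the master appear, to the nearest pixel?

912 px

First fit — square into 5010×2505 spans the height: 2505.00 × 2505.00.
2:1 in 1824×1026: fills the width, so the intermediate becomes 1824.00 × 912.00 — a scale of ×0.3641.
The master scales with it: width 2505.00 × 0.3641 ≈ 912.00.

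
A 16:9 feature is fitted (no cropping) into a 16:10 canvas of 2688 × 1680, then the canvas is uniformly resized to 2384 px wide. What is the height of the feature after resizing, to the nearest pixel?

1341 px

At 2688×1680 the feature is width-limited, so height = 2688 × 9/16 ≈ 1512.00 px.
Resizing to 2384 px wide multiplies everything by 0.8869: 1512.00 → 1341.00 px.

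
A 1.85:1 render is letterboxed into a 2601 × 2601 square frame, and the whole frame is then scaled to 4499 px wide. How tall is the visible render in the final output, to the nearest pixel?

Fitted into 2601×2601, the render spans the width; its height is 2601 / 1.850 ≈ 1405.95 px.
Scaling 2601 → 4499 is ×1.7297, so the height becomes 1405.95 × 1.7297 ≈ 2431.89 px.

2432 px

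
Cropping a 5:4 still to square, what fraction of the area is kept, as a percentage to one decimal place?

The height stays; only width is cut (since square is narrower than 5:4).
Area ratio = (1.000)/(1.250) = 80.00% retained.

80.0%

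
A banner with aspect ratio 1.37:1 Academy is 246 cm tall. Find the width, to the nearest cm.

At 1.37:1 Academy, 246 × 1.370 ≈ 337.02.

337 cm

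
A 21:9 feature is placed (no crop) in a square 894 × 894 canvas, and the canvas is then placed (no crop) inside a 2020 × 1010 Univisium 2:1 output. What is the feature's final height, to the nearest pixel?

First fit — 21:9 into 894×894 spans the width: 894.00 × 383.14.
Second fit — the square canvas into 2020×1010 spans the height: 1010.00 × 1010.00 (×1.1298 from 894×894).
So the feature's height is 383.14 × 1.1298 ≈ 432.86.

433 px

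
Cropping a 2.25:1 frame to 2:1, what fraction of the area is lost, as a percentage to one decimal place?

11.1%

Going from 2.25:1 to 2:1 means cutting width while keeping height.
(2.000)/(2.250) ≈ 0.889 of the area survives, leaving 11.11% discarded.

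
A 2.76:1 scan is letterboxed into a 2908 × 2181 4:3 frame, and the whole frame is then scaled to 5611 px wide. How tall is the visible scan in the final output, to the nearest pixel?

2033 px

At 2908×2181 the scan is width-limited, so height = 2908 / 2.760 ≈ 1053.62 px.
The frame scales by 5611/2908 = 1.9295; 1053.62 × 1.9295 ≈ 2032.97 px.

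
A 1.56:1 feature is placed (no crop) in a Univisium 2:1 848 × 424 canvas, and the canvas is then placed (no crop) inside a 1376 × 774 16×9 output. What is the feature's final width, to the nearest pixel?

1073 px

Inside the 848×424 canvas the feature is height-limited at 661.44 × 424.00.
Univisium 2:1 in 1376×774: fills the width, so the intermediate becomes 1376.00 × 688.00 — a scale of ×1.6226.
The feature scales with it: width 661.44 × 1.6226 ≈ 1073.28.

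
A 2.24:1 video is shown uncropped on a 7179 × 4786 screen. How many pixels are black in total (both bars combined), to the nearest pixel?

11350640 pixels

2.24:1 is wider than 3×2, so it spans the full width.
Content height = 7179 / 2.240 ≈ 3204.9107 px.
4786 − 3204.9107 = 1581.0893 px of bars.
That's 1581.0893 × 7179 ≈ 11350640 black pixels.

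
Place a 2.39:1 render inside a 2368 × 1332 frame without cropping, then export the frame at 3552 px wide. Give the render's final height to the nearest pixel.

Fitted into 2368×1332, the render spans the width; its height is 2368 / 2.390 ≈ 990.79 px.
Scaling 2368 → 3552 is ×1.5000, so the height becomes 990.79 × 1.5000 ≈ 1486.19 px.

1486 px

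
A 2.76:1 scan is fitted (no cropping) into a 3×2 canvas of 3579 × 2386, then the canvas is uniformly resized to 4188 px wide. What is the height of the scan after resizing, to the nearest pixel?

1517 px

Fitted into 3579×2386, the scan spans the width; its height is 3579 / 2.760 ≈ 1296.74 px.
The frame scales by 4188/3579 = 1.1702; 1296.74 × 1.1702 ≈ 1517.39 px.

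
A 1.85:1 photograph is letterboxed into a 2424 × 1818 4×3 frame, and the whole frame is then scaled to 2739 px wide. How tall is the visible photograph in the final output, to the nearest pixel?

1481 px

Fitted into 2424×1818, the photograph spans the width; its height is 2424 / 1.850 ≈ 1310.27 px.
Resizing to 2739 px wide multiplies everything by 1.1300: 1310.27 → 1480.54 px.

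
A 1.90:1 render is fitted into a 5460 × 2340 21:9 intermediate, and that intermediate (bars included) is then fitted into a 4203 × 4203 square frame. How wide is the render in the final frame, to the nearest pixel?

1.90:1 in 5460×2340: fills the height, so the render is 4446.00 × 2340.00.
Second fit — the 21:9 canvas into 4203×4203 spans the width: 4203.00 × 1801.29 (×0.7698 from 5460×2340).
Applying the same ×0.7698: 4446.00 → 3422.44.

3422 px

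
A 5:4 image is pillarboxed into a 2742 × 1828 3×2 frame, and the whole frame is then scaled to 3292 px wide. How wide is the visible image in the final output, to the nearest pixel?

2743 px

Fitted into 2742×1828, the image spans the height; its width is 1828 × 5/4 ≈ 2285.00 px.
The frame scales by 3292/2742 = 1.2006; 2285.00 × 1.2006 ≈ 2743.33 px.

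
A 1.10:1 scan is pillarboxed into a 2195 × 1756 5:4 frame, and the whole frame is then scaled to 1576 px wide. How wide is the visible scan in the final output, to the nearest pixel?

1387 px

Fitted into 2195×1756, the scan spans the height; its width is 1756 × 1.100 ≈ 1931.60 px.
The frame scales by 1576/2195 = 0.7180; 1931.60 × 0.7180 ≈ 1386.88 px.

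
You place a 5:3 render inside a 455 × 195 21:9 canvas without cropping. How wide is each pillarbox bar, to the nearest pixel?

65 px

Since 1.667 < 2.333, the render is height-limited.
Content width = 195 × 5/3 ≈ 325.00 px.
Black = 455 − 325.00 = 130.00 px, or 65.00 per bar.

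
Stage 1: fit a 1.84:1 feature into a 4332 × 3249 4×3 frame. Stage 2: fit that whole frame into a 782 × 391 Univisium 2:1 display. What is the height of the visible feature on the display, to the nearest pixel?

283 px

1.84:1 in 4332×3249: fills the width, so the feature is 4332.00 × 2354.35.
Second fit — the 4×3 canvas into 782×391 spans the height: 521.33 × 391.00 (×0.1203 from 4332×3249).
So the feature's height is 2354.35 × 0.1203 ≈ 283.33.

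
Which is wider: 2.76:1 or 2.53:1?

2.76:1

2.76 and 2.53; 2.76 > 2.53.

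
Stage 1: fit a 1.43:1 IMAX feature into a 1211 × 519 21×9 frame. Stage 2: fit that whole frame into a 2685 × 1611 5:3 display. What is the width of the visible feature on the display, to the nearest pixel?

1646 px

Inside the 1211×519 canvas the feature is height-limited at 742.17 × 519.00.
Second fit — the 21×9 canvas into 2685×1611 spans the width: 2685.00 × 1150.71 (×2.2172 from 1211×519).
So the feature's width is 742.17 × 2.2172 ≈ 1645.52.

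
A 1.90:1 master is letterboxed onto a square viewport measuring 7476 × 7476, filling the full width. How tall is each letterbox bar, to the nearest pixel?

That makes the image 3934.74 px tall (7476 / 1.900).
7476 − 3934.74 = 3541.26 px of bars (1770.63 each).

1771 px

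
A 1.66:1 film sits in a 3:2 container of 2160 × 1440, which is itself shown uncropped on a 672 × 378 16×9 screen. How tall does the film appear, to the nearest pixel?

342 px

Inside the 2160×1440 canvas the film is width-limited at 2160.00 × 1301.20.
Second fit — the 3:2 canvas into 672×378 spans the height: 567.00 × 378.00 (×0.2625 from 2160×1440).
Applying the same ×0.2625: 1301.20 → 341.57.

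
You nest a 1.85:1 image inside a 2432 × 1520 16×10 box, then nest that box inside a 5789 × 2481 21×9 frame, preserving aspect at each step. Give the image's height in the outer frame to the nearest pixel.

Inside the 2432×1520 canvas the image is width-limited at 2432.00 × 1314.59.
16×10 in 5789×2481: fills the height, so the intermediate becomes 3969.60 × 2481.00 — a scale of ×1.6322.
Applying the same ×1.6322: 1314.59 → 2145.73.

2146 px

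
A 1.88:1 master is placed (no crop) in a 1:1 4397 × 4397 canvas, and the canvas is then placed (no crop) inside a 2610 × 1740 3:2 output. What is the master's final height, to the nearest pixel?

First fit — 1.88:1 into 4397×4397 spans the width: 4397.00 × 2338.83.
Second fit — the 1:1 canvas into 2610×1740 spans the height: 1740.00 × 1740.00 (×0.3957 from 4397×4397).
Applying the same ×0.3957: 2338.83 → 925.53.

926 px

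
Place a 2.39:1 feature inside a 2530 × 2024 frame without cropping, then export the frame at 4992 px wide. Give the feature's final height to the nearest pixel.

2089 px

Fitted into 2530×2024, the feature spans the width; its height is 2530 / 2.390 ≈ 1058.58 px.
Resizing to 4992 px wide multiplies everything by 1.9731: 1058.58 → 2088.70 px.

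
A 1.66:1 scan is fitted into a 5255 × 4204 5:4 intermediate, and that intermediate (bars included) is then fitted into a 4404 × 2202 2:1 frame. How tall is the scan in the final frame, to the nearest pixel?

1658 px

First fit — 1.66:1 into 5255×4204 spans the width: 5255.00 × 3165.66.
Second fit — the 5:4 canvas into 4404×2202 spans the height: 2752.50 × 2202.00 (×0.5238 from 5255×4204).
So the scan's height is 3165.66 × 0.5238 ≈ 1658.13.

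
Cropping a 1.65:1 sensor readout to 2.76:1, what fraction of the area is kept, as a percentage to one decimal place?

59.8%

2.76:1 is wider than 1.65:1, so the crop keeps the full width and trims the height.
Fraction kept = (1.650)/(2.760) ≈ 59.78%.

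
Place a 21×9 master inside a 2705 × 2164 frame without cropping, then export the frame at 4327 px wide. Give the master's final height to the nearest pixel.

Fitted into 2705×2164, the master spans the width; its height is 2705 × 9/21 ≈ 1159.29 px.
The frame scales by 4327/2705 = 1.5996; 1159.29 × 1.5996 ≈ 1854.43 px.

1854 px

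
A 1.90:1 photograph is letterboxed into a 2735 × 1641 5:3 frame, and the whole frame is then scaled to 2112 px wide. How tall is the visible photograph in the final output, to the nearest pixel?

At 2735×1641 the photograph is width-limited, so height = 2735 / 1.900 ≈ 1439.47 px.
The frame scales by 2112/2735 = 0.7722; 1439.47 × 0.7722 ≈ 1111.58 px.

1112 px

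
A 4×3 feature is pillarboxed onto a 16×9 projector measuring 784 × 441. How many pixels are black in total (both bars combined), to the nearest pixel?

4×3 (1.333) < 16×9 (1.778), so the feature fills the height.
Content width = 441 × 4/3 ≈ 588.0000 px.
Leftover width: 784 − 588.0000 = 196.0000 px.
Bar area = 196.0000 × 441 ≈ 86436 px.

86436 pixels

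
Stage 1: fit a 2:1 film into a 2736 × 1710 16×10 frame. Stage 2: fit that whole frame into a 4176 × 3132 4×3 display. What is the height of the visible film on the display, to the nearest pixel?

2088 px

2:1 in 2736×1710: fills the width, so the film is 2736.00 × 1368.00.
The 16×10 canvas is width-limited in 4176×3132, giving 4176.00 × 2610.00; scale factor 1.5263.
The film scales with it: height 1368.00 × 1.5263 ≈ 2088.00.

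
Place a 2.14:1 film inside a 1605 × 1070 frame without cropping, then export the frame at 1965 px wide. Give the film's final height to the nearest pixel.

At 1605×1070 the film is width-limited, so height = 1605 / 2.140 ≈ 750.00 px.
Scaling 1605 → 1965 is ×1.2243, so the height becomes 750.00 × 1.2243 ≈ 918.22 px.

918 px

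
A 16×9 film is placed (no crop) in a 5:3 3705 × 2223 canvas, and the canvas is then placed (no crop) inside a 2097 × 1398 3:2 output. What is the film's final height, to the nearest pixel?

1180 px

First fit — 16×9 into 3705×2223 spans the width: 3705.00 × 2084.06.
Second fit — the 5:3 canvas into 2097×1398 spans the width: 2097.00 × 1258.20 (×0.5660 from 3705×2223).
Applying the same ×0.5660: 2084.06 → 1179.56.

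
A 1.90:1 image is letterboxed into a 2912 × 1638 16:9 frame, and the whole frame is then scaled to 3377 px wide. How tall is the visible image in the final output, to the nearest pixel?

Fitted into 2912×1638, the image spans the width; its height is 2912 / 1.900 ≈ 1532.63 px.
Scaling 2912 → 3377 is ×1.1597, so the height becomes 1532.63 × 1.1597 ≈ 1777.37 px.

1777 px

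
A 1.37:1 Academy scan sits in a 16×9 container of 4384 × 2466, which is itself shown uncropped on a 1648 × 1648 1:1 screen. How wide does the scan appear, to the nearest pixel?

1.37:1 Academy in 4384×2466: fills the height, so the scan is 3378.42 × 2466.00.
Second fit — the 16×9 canvas into 1648×1648 spans the width: 1648.00 × 927.00 (×0.3759 from 4384×2466).
So the scan's width is 3378.42 × 0.3759 ≈ 1269.99.

1270 px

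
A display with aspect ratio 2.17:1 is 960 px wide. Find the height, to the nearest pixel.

Height = 960 / 2.170 = 442.40.

442 px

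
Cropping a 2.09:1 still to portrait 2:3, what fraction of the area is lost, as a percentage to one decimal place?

68.1%

portrait 2:3 is narrower than 2.09:1, so the crop keeps the full height and trims the width.
Fraction kept = (0.667)/(2.090) ≈ 31.90%, so 68.10% is lost.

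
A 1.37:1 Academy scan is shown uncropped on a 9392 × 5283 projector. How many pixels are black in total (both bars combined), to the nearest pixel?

11381114 pixels

1.37:1 Academy (1.370) < 16×9 (1.778), so the scan fills the height.
Content width = 5283 × 1.370 ≈ 7237.7100 px.
9392 − 7237.7100 = 2154.2900 px of bars.
That's 2154.2900 × 5283 ≈ 11381114 black pixels.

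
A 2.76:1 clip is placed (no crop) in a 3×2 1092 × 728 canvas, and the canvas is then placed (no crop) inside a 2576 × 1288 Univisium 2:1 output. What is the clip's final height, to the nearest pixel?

First fit — 2.76:1 into 1092×728 spans the width: 1092.00 × 395.65.
3×2 in 2576×1288: fills the height, so the intermediate becomes 1932.00 × 1288.00 — a scale of ×1.7692.
The clip scales with it: height 395.65 × 1.7692 ≈ 700.00.

700 px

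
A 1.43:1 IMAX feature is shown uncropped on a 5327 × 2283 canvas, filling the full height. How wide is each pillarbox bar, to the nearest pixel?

The feature is 2283 × 1.430 ≈ 3264.69 px wide.
5327 − 3264.69 = 2062.31 px of bars (1031.15 each).

1031 px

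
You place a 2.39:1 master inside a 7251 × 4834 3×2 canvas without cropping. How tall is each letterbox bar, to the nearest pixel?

2.39:1 (2.390) > 3×2 (1.500), so the master fills the width.
The master is 7251 / 2.390 ≈ 3033.89 px tall.
Leftover height: 4834 − 3033.89 = 1800.11 px → 900.05 each side.

900 px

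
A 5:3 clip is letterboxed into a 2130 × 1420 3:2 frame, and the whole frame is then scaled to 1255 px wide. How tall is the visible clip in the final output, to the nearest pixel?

753 px

At 2130×1420 the clip is width-limited, so height = 2130 × 3/5 ≈ 1278.00 px.
Resizing to 1255 px wide multiplies everything by 0.5892: 1278.00 → 753.00 px.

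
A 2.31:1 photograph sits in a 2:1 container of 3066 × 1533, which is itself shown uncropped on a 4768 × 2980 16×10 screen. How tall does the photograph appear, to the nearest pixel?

2064 px

Inside the 3066×1533 canvas the photograph is width-limited at 3066.00 × 1327.27.
2:1 in 4768×2980: fills the width, so the intermediate becomes 4768.00 × 2384.00 — a scale of ×1.5551.
The photograph scales with it: height 1327.27 × 1.5551 ≈ 2064.07.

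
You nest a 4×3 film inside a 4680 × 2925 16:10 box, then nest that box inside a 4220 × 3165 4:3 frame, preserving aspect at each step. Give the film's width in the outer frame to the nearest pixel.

First fit — 4×3 into 4680×2925 spans the height: 3900.00 × 2925.00.
Second fit — the 16:10 canvas into 4220×3165 spans the width: 4220.00 × 2637.50 (×0.9017 from 4680×2925).
Applying the same ×0.9017: 3900.00 → 3516.67.

3517 px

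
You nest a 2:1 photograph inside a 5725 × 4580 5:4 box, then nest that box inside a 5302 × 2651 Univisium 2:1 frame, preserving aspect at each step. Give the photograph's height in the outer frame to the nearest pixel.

1657 px

First fit — 2:1 into 5725×4580 spans the width: 5725.00 × 2862.50.
Second fit — the 5:4 canvas into 5302×2651 spans the height: 3313.75 × 2651.00 (×0.5788 from 5725×4580).
So the photograph's height is 2862.50 × 0.5788 ≈ 1656.88.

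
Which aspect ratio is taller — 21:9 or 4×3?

4×3

21:9 = 2.333 and 4×3 = 1.333; 2.333 > 1.333. The smaller width-to-height ratio is the taller frame.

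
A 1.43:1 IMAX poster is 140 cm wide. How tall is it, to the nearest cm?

98 cm

At 1.43:1 IMAX, 140 / 1.430 ≈ 97.90.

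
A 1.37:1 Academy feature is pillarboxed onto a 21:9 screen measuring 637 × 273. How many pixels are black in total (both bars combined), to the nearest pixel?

71796 pixels

1.37:1 Academy is narrower than 21:9, so it spans the full height.
The feature is 273 × 1.370 ≈ 374.0100 px wide.
Leftover width: 637 − 374.0100 = 262.9900 px.
Bar area = 262.9900 × 273 ≈ 71796 px.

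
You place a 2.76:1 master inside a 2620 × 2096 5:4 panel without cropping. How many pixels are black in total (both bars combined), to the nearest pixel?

3004419 pixels

2.76:1 is wider than 5:4, so it spans the full width.
That makes the image 949.2754 px tall (2620 / 2.760).
Leftover height: 2096 − 949.2754 = 1146.7246 px.
That's 1146.7246 × 2620 ≈ 3004419 black pixels.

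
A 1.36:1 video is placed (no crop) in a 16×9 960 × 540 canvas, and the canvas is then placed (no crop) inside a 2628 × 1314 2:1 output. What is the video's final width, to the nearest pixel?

1787 px

First fit — 1.36:1 into 960×540 spans the height: 734.40 × 540.00.
The 16×9 canvas is height-limited in 2628×1314, giving 2336.00 × 1314.00; scale factor 2.4333.
So the video's width is 734.40 × 2.4333 ≈ 1787.04.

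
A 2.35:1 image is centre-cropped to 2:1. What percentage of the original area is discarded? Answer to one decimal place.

14.9%

Going from 2.35:1 to 2:1 means cutting width while keeping height.
(2.000)/(2.350) ≈ 0.851 of the area survives, leaving 14.89% discarded.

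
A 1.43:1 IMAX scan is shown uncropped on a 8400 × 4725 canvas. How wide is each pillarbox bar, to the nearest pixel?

822 px

1.43:1 IMAX is narrower than 16:9, so it spans the full height.
The scan is 4725 × 1.430 ≈ 6756.75 px wide.
Leftover width: 8400 − 6756.75 = 1643.25 px → 821.62 each side.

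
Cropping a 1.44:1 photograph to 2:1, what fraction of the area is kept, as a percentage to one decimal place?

72.0%

Going from 1.44:1 to 2:1 means cutting height while keeping width.
(1.440)/(2.000) ≈ 0.720 of the area survives.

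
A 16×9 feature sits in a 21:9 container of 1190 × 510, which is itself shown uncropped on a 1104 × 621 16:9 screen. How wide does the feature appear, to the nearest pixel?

841 px

Inside the 1190×510 canvas the feature is height-limited at 906.67 × 510.00.
21:9 in 1104×621: fills the width, so the intermediate becomes 1104.00 × 473.14 — a scale of ×0.9277.
Applying the same ×0.9277: 906.67 → 841.14.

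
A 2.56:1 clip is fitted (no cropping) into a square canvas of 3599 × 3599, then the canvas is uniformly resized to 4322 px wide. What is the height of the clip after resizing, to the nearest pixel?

1688 px

Fitted into 3599×3599, the clip spans the width; its height is 3599 / 2.560 ≈ 1405.86 px.
Scaling 3599 → 4322 is ×1.2009, so the height becomes 1405.86 × 1.2009 ≈ 1688.28 px.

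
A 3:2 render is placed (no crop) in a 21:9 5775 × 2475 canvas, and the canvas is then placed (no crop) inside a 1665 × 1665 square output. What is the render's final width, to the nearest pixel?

3:2 in 5775×2475: fills the height, so the render is 3712.50 × 2475.00.
The 21:9 canvas is width-limited in 1665×1665, giving 1665.00 × 713.57; scale factor 0.2883.
So the render's width is 3712.50 × 0.2883 ≈ 1070.36.

1070 px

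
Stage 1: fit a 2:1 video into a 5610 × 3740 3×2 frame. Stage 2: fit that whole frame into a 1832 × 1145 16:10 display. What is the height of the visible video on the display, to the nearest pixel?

859 px

2:1 in 5610×3740: fills the width, so the video is 5610.00 × 2805.00.
3×2 in 1832×1145: fills the height, so the intermediate becomes 1717.50 × 1145.00 — a scale of ×0.3061.
Applying the same ×0.3061: 2805.00 → 858.75.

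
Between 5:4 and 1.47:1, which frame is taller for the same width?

5:4 = 1.25 and 1.47; 1.47 > 1.25. The smaller width-to-height ratio is the taller frame.

5:4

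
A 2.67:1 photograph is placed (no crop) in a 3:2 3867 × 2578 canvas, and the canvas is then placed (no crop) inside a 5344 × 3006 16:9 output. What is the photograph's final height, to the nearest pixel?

2.67:1 in 3867×2578: fills the width, so the photograph is 3867.00 × 1448.31.
3:2 in 5344×3006: fills the height, so the intermediate becomes 4509.00 × 3006.00 — a scale of ×1.1660.
Applying the same ×1.1660: 1448.31 → 1688.76.

1689 px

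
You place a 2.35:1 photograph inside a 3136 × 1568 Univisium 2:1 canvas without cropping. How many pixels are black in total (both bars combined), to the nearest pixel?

732356 pixels

2.35:1 is wider than Univisium 2:1, so it spans the full width.
Content height = 3136 / 2.350 ≈ 1334.4681 px.
Black = 1568 − 1334.4681 = 233.5319 px.
That's 233.5319 × 3136 ≈ 732356 black pixels.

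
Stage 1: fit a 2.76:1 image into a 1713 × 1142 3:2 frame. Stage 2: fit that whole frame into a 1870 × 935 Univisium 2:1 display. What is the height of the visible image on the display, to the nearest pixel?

First fit — 2.76:1 into 1713×1142 spans the width: 1713.00 × 620.65.
The 3:2 canvas is height-limited in 1870×935, giving 1402.50 × 935.00; scale factor 0.8187.
The image scales with it: height 620.65 × 0.8187 ≈ 508.15.

508 px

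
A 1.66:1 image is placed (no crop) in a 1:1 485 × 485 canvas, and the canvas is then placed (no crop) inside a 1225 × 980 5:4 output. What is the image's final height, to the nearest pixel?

590 px

Inside the 485×485 canvas the image is width-limited at 485.00 × 292.17.
The 1:1 canvas is height-limited in 1225×980, giving 980.00 × 980.00; scale factor 2.0206.
The image scales with it: height 292.17 × 2.0206 ≈ 590.36.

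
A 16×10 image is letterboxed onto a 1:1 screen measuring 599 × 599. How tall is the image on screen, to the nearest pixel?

374 px

16×10 (1.600) > 1:1 (1.000), so the image fills the width.
Content height = 599 × 10/16 ≈ 374.38 px.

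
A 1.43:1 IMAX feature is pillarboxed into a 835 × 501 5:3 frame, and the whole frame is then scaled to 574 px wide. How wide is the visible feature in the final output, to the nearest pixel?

Fitted into 835×501, the feature spans the height; its width is 501 × 1.430 ≈ 716.43 px.
Resizing to 574 px wide multiplies everything by 0.6874: 716.43 → 492.49 px.

492 px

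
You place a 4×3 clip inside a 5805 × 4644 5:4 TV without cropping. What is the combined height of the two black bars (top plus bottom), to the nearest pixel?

290 px

4×3 is wider than 5:4, so it spans the full width.
Content height = 5805 × 3/4 ≈ 4353.75 px.
4644 − 4353.75 = 290.25 px of bars.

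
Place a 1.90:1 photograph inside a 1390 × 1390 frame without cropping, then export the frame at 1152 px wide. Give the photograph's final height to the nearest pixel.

606 px

In the 1390×1390 frame the photograph fills the width: height = 1390 / 1.900 ≈ 731.58 px.
Resizing to 1152 px wide multiplies everything by 0.8288: 731.58 → 606.32 px.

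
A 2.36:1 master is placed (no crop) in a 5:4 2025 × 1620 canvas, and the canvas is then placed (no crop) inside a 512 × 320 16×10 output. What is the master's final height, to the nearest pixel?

First fit — 2.36:1 into 2025×1620 spans the width: 2025.00 × 858.05.
The 5:4 canvas is height-limited in 512×320, giving 400.00 × 320.00; scale factor 0.1975.
Applying the same ×0.1975: 858.05 → 169.49.

169 px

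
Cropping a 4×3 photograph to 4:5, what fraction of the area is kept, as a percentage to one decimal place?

60.0%

Going from 4×3 to 4:5 means cutting width while keeping height.
Fraction kept = (0.800)/(1.333) ≈ 60.00%.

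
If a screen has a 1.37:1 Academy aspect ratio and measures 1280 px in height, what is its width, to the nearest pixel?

1754 px

1280 × 1.370 = 1753.60.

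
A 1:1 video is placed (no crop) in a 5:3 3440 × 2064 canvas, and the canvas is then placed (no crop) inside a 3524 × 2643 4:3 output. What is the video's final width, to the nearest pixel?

First fit — 1:1 into 3440×2064 spans the height: 2064.00 × 2064.00.
Second fit — the 5:3 canvas into 3524×2643 spans the width: 3524.00 × 2114.40 (×1.0244 from 3440×2064).
The video scales with it: width 2064.00 × 1.0244 ≈ 2114.40.

2114 px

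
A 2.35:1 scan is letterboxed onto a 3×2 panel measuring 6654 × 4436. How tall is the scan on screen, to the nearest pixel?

2831 px

2.35:1 is wider than 3×2, so it spans the full width.
That makes the image 2831.49 px tall (6654 / 2.350).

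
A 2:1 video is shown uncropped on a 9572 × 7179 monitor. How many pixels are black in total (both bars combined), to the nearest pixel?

22905796 pixels

2:1 (2.000) > 4:3 (1.333), so the video fills the width.
The video is 9572 × 1/2 ≈ 4786.0000 px tall.
Leftover height: 7179 − 4786.0000 = 2393.0000 px.
Across the 9572-px span: 2393.0000 × 9572 ≈ 22905796 px.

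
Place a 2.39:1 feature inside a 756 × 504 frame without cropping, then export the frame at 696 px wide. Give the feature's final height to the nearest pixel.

Fitted into 756×504, the feature spans the width; its height is 756 / 2.390 ≈ 316.32 px.
Scaling 756 → 696 is ×0.9206, so the height becomes 316.32 × 0.9206 ≈ 291.21 px.

291 px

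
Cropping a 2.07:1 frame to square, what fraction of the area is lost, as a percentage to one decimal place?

Going from 2.07:1 to square means cutting width while keeping height.
Fraction kept = (1.000)/(2.070) ≈ 48.31%, so 51.69% is lost.

51.7%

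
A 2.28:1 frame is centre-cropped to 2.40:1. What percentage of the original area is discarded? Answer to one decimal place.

5.0%

Going from 2.28:1 to 2.40:1 means cutting height while keeping width.
Area ratio = (2.280)/(2.400) = 95.00%; the remaining 5.00% is cropped out.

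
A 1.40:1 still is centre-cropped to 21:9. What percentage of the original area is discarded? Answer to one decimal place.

40.0%

Going from 1.40:1 to 21:9 means cutting height while keeping width.
(1.400)/(2.333) ≈ 0.600 of the area survives, leaving 40.00% discarded.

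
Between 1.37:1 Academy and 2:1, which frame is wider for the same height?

1.37 and 2; 2 > 1.37.

2:1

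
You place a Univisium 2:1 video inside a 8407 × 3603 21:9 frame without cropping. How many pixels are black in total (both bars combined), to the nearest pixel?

Since 2.000 < 2.333, the video is height-limited.
That makes the image 7206.0000 px wide (3603 × 2/1).
Black = 8407 − 7206.0000 = 1201.0000 px.
Across the 3603-px span: 1201.0000 × 3603 ≈ 4327203 px.

4327203 pixels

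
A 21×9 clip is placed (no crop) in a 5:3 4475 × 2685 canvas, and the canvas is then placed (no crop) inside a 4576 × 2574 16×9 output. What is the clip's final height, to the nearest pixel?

Inside the 4475×2685 canvas the clip is width-limited at 4475.00 × 1917.86.
Second fit — the 5:3 canvas into 4576×2574 spans the height: 4290.00 × 2574.00 (×0.9587 from 4475×2685).
The clip scales with it: height 1917.86 × 0.9587 ≈ 1838.57.

1839 px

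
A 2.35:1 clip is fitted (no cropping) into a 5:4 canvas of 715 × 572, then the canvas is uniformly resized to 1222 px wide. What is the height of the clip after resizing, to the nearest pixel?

520 px

At 715×572 the clip is width-limited, so height = 715 / 2.350 ≈ 304.26 px.
The frame scales by 1222/715 = 1.7091; 304.26 × 1.7091 ≈ 520.00 px.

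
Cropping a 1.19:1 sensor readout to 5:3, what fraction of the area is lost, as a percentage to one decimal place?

28.6%

The width stays; only height is cut (since 5:3 is wider than 1.19:1).
(1.190)/(1.667) ≈ 0.714 of the area survives, leaving 28.60% discarded.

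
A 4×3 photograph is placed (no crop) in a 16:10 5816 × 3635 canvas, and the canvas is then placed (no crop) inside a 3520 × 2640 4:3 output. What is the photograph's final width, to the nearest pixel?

2933 px

First fit — 4×3 into 5816×3635 spans the height: 4846.67 × 3635.00.
16:10 in 3520×2640: fills the width, so the intermediate becomes 3520.00 × 2200.00 — a scale of ×0.6052.
So the photograph's width is 4846.67 × 0.6052 ≈ 2933.33.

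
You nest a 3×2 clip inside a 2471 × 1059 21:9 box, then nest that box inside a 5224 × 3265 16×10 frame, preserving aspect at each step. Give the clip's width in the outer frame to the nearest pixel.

3358 px

Inside the 2471×1059 canvas the clip is height-limited at 1588.50 × 1059.00.
21:9 in 5224×3265: fills the width, so the intermediate becomes 5224.00 × 2238.86 — a scale of ×2.1141.
The clip scales with it: width 1588.50 × 2.1141 ≈ 3358.29.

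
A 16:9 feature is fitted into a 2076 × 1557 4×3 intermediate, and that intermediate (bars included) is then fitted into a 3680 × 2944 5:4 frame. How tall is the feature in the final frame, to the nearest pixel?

Inside the 2076×1557 canvas the feature is width-limited at 2076.00 × 1167.75.
The 4×3 canvas is width-limited in 3680×2944, giving 3680.00 × 2760.00; scale factor 1.7726.
Applying the same ×1.7726: 1167.75 → 2070.00.

2070 px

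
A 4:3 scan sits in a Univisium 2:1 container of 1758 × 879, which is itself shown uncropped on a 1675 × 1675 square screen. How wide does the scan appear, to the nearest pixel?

1117 px

Inside the 1758×879 canvas the scan is height-limited at 1172.00 × 879.00.
Univisium 2:1 in 1675×1675: fills the width, so the intermediate becomes 1675.00 × 837.50 — a scale of ×0.9528.
The scan scales with it: width 1172.00 × 0.9528 ≈ 1116.67.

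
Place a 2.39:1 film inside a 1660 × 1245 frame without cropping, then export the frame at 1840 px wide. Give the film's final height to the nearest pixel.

770 px

Fitted into 1660×1245, the film spans the width; its height is 1660 / 2.390 ≈ 694.56 px.
Scaling 1660 → 1840 is ×1.1084, so the height becomes 694.56 × 1.1084 ≈ 769.87 px.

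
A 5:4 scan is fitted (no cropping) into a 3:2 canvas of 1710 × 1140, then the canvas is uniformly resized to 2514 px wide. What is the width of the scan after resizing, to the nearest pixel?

Fitted into 1710×1140, the scan spans the height; its width is 1140 × 5/4 ≈ 1425.00 px.
The frame scales by 2514/1710 = 1.4702; 1425.00 × 1.4702 ≈ 2095.00 px.

2095 px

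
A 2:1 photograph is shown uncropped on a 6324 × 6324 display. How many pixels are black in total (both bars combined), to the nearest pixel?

19996488 pixels

2:1 (2.000) > 1:1 (1.000), so the photograph fills the width.
Content height = 6324 × 1/2 ≈ 3162.0000 px.
6324 − 3162.0000 = 3162.0000 px of bars.
That's 3162.0000 × 6324 ≈ 19996488 black pixels.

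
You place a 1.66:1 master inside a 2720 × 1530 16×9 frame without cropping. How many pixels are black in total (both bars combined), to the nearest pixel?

275706 pixels

Since 1.660 < 1.778, the master is height-limited.
That makes the image 2539.8000 px wide (1530 × 1.660).
Leftover width: 2720 − 2539.8000 = 180.2000 px.
Bar area = 180.2000 × 1530 ≈ 275706 px.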